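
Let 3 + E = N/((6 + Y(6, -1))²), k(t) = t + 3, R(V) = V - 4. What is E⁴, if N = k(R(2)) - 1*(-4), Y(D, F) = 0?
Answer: 112550881/1679616 ≈ 67.010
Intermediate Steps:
R(V) = -4 + V
k(t) = 3 + t
N = 5 (N = (3 + (-4 + 2)) - 1*(-4) = (3 - 2) + 4 = 1 + 4 = 5)
E = -103/36 (E = -3 + 5/((6 + 0)²) = -3 + 5/(6²) = -3 + 5/36 = -103/36 ≈ -2.8611)
E⁴ = (-103/36)⁴ = 112550881/1679616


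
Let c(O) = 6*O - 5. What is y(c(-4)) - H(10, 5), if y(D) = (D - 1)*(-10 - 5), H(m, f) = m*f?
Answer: 400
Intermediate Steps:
H(m, f) = f*m
c(O) = -5 + 6*O
y(D) = 15 - 15*D (y(D) = (-1 + D)*(-15) = 15 - 15*D)
y(c(-4)) - H(10, 5) = (15 - 15*(-5 + 6*(-4))) - 5*10 = (15 - 15*(-5 - 24)) - 1*50 = (15 - 15*(-29)) - 50 = (15 + 435) - 50 = 450 - 50 = 400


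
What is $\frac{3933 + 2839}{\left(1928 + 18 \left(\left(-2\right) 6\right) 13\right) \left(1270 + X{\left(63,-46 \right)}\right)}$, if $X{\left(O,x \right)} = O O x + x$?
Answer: $\frac{1693}{39897000} \approx 4.2434 \cdot 10^{-5}$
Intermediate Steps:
$X{\left(O,x \right)} = x + x O^{2}$ ($X{\left(O,x \right)} = O^{2} x + x = x O^{2} + x = x + x O^{2}$)
$\frac{3933 + 2839}{\left(1928 + 18 \left(\left(-2\right) 6\right) 13\right) \left(1270 + X{\left(63,-46 \right)}\right)} = \frac{3933 + 2839}{\left(1928 + 18 \left(\left(-2\right) 6\right) 13\right) \left(1270 - 46 \left(1 + 63^{2}\right)\right)} = \frac{6772}{\left(1928 + 18 \left(-12\right) 13\right) \left(1270 - 46 \left(1 + 3969\right)\right)} = \frac{6772}{\left(1928 - 2808\right) \left(1270 - 182620\right)} = \frac{6772}{\left(-880\right) \left(-181350\right)} = \frac{6772}{159588000} = 6772 \cdot \frac{1}{159588000} = \frac{1693}{39897000}$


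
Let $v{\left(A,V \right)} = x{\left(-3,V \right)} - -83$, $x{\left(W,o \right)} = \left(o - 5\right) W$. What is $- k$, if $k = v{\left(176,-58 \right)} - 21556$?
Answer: $21284$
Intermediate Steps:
$x{\left(W,o \right)} = W \left(-5 + o\right)$ ($x{\left(W,o \right)} = \left(-5 + o\right) W = W \left(-5 + o\right)$)
$v{\left(A,V \right)} = 98 - 3 V$ ($v{\left(A,V \right)} = - 3 \left(-5 + V\right) - -83 = \left(15 - 3 V\right) + 83 = 98 - 3 V$)
$k = -21284$ ($k = \left(98 - -174\right) - 21556 = \left(98 + 174\right) - 21556 = 272 - 21556 = -21284$)
$- k = \left(-1\right) \left(-21284\right) = 21284$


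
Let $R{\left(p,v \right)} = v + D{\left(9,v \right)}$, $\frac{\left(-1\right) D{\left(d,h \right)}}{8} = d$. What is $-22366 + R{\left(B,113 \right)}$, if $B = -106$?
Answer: $-22325$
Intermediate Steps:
$D{\left(d,h \right)} = - 8 d$
$R{\left(p,v \right)} = -72 + v$ ($R{\left(p,v \right)} = v - 72 = -72 + v$)
$-22366 + R{\left(B,113 \right)} = -22366 + \left(-72 + 113\right) = -22366 + 41 = -22325$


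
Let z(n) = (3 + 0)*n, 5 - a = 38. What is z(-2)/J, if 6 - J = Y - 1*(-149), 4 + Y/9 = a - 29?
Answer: -6/451 ≈ -0.013304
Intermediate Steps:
a = -33 (a = 5 - 1*38 = 5 - 38 = -33)
Y = -594 (Y = -36 + 9*(-33 - 29) = -36 + 9*(-62) = -36 - 558 = -594)
z(n) = 3*n
J = 451 (J = 6 - (-594 - 1*(-149)) = 6 - (-594 + 149) = 6 - 1*(-445) = 6 + 445 = 451)
z(-2)/J = (3*(-2))/451 = -6*1/451 = -6/451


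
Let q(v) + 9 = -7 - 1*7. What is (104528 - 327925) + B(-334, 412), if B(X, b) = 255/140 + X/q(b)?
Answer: -143857143/644 ≈ -2.2338e+5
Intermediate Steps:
q(v) = -23 (q(v) = -9 + (-7 - 1*7) = -9 + (-7 - 7) = -9 - 14 = -23)
B(X, b) = 51/28 - X/23 (B(X, b) = 255/140 + X/(-23) = 255*(1/140) + X*(-1/23) = 51/28 - X/23)
(104528 - 327925) + B(-334, 412) = (104528 - 327925) + (51/28 - 1/23*(-334)) = -223397 + (51/28 + 334/23) = -223397 + 10525/644 = -143857143/644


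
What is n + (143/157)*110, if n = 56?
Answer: 24522/157 ≈ 156.19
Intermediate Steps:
n + (143/157)*110 = 56 + (143/157)*110 = 56 + 15730/157 = 24522/157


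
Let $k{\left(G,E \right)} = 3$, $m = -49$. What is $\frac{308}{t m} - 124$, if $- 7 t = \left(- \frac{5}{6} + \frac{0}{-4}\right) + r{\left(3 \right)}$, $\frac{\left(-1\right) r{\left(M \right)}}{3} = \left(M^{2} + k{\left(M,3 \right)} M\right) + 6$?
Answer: $- \frac{54452}{437} \approx -124.6$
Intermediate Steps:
$r{\left(M \right)} = -18 - 9 M - 3 M^{2}$ ($r{\left(M \right)} = - 3 \left(\left(M^{2} + 3 M\right) + 6\right) = - 3 \left(6 + M^{2} + 3 M\right) = -18 - 9 M - 3 M^{2}$)
$t = \frac{437}{42}$ ($t = - \frac{\left(- \frac{5}{6} + \frac{0}{-4}\right) - \left(45 + 27\right)}{7} = - \frac{\left(\left(-5\right) \frac{1}{6} + 0 \left(- \frac{1}{4}\right)\right) - 72}{7} = - \frac{\left(- \frac{5}{6} + 0\right) - 72}{7} = - \frac{- \frac{5}{6} - 72}{7} = \left(- \frac{1}{7}\right) \left(- \frac{437}{6}\right) = \frac{437}{42} \approx 10.405$)
$\frac{308}{t m} - 124 = \frac{308}{\frac{437}{42} \left(-49\right)} - 124 = \frac{308}{- \frac{3059}{6}} - 124 = 308 \left(- \frac{6}{3059}\right) - 124 = - \frac{264}{437} - 124 = - \frac{54452}{437}$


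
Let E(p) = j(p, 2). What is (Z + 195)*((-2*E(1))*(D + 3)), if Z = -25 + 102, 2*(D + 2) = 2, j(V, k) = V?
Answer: -1088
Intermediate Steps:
D = -1 (D = -2 + (½)*2 = -2 + 1 = -1)
Z = 77
E(p) = p
(Z + 195)*((-2*E(1))*(D + 3)) = (77 + 195)*((-2*1)*(-1 + 3)) = 272*(-2*2) = 272*(-4) = -1088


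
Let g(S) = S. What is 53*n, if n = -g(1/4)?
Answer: -53/4 ≈ -13.250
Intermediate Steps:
n = -¼ (n = -1/4 = -1*¼ = -¼ ≈ -0.25000)
53*n = 53*(-¼) = -53/4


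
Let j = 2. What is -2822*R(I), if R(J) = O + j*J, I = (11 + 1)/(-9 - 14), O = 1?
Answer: 2822/23 ≈ 122.70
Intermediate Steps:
I = -12/23 (I = 12/(-23) = 12*(-1/23) = -12/23 ≈ -0.52174)
R(J) = 1 + 2*J
-2822*R(I) = -2822*(1 + 2*(-12/23)) = -2822*(1 - 24/23) = -2822*(-1/23) = 2822/23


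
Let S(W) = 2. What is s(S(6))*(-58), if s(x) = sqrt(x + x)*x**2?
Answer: -464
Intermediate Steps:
s(x) = sqrt(2)*x**(5/2) (s(x) = sqrt(2*x)*x**2 = (sqrt(2)*sqrt(x))*x**2 = sqrt(2)*x**(5/2))
s(S(6))*(-58) = (sqrt(2)*2**(5/2))*(-58) = (sqrt(2)*(4*sqrt(2)))*(-58) = 8*(-58) = -464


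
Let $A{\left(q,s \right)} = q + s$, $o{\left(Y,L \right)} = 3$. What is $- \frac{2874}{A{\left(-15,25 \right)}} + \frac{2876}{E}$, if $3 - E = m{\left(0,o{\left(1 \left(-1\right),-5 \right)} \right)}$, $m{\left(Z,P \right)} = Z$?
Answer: $\frac{10069}{15} \approx 671.27$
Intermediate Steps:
$E = 3$ ($E = 3 - 0 = 3 + 0 = 3$)
$- \frac{2874}{A{\left(-15,25 \right)}} + \frac{2876}{E} = - \frac{2874}{-15 + 25} + \frac{2876}{3} = - \frac{2874}{10} + 2876 \cdot \frac{1}{3} = \left(-2874\right) \frac{1}{10} + \frac{2876}{3} = - \frac{1437}{5} + \frac{2876}{3} = \frac{10069}{15}$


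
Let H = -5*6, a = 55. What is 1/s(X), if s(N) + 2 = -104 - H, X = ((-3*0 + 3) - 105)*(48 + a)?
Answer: -1/76 ≈ -0.013158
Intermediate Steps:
H = -30
X = -10506 (X = ((-3*0 + 3) - 105)*(48 + 55) = ((0 + 3) - 105)*103 = (3 - 105)*103 = -102*103 = -10506)
s(N) = -76 (s(N) = -2 + (-104 - 1*(-30)) = -2 + (-104 + 30) = -2 - 74 = -76)
1/s(X) = 1/(-76) = -1/76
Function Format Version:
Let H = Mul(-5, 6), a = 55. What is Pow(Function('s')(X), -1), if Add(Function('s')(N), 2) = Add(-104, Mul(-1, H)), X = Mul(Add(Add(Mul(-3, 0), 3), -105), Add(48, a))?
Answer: Rational(-1, 76) ≈ -0.013158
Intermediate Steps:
H = -30
X = -10506 (X = Mul(Add(Add(Mul(-3, 0), 3), -105), Add(48, 55)) = Mul(Add(Add(0, 3), -105), 103) = Mul(Add(3, -105), 103) = Mul(-102, 103) = -10506)
Function('s')(N) = -76 (Function('s')(N) = Add(-2, Add(-104, Mul(-1, -30))) = Add(-2, Add(-104, 30)) = Add(-2, -74) = -76)
Pow(Function('s')(X), -1) = Pow(-76, -1) = Rational(-1, 76)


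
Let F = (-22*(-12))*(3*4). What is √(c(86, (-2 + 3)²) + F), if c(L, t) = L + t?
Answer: √3255 ≈ 57.053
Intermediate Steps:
F = 3168 (F = 264*12 = 3168)
√(c(86, (-2 + 3)²) + F) = √((86 + (-2 + 3)²) + 3168) = √((86 + 1²) + 3168) = √((86 + 1) + 3168) = √(87 + 3168) = √3255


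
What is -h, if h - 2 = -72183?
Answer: 72181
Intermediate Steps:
h = -72181 (h = 2 - 72183 = -72181)
-h = -1*(-72181) = 72181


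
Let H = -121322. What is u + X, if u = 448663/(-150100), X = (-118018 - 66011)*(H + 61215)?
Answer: 1660320808111637/150100 ≈ 1.1061e+10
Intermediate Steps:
X = 11061431103 (X = (-118018 - 66011)*(-121322 + 61215) = -184029*(-60107) = 11061431103)
u = -448663/150100 (u = 448663*(-1/150100) = -448663/150100 ≈ -2.9891)
u + X = -448663/150100 + 11061431103 = 1660320808111637/150100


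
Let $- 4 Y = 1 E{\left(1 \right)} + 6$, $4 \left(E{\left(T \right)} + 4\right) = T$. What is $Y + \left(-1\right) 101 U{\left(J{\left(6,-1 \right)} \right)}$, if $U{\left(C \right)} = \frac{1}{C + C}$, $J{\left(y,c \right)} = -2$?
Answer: $\frac{395}{16} \approx 24.688$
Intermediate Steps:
$E{\left(T \right)} = -4 + \frac{T}{4}$
$Y = - \frac{9}{16}$ ($Y = - \frac{1 \left(-4 + \frac{1}{4} \cdot 1\right) + 6}{4} = - \frac{1 \left(-4 + \frac{1}{4}\right) + 6}{4} = - \frac{1 \left(- \frac{15}{4}\right) + 6}{4} = - \frac{- \frac{15}{4} + 6}{4} = \left(- \frac{1}{4}\right) \frac{9}{4} = - \frac{9}{16} \approx -0.5625$)
$U{\left(C \right)} = \frac{1}{2 C}$
$Y + \left(-1\right) 101 U{\left(J{\left(6,-1 \right)} \right)} = - \frac{9}{16} + \left(-1\right) 101 \frac{1}{2 \left(-2\right)} = - \frac{9}{16} - 101 \cdot \frac{1}{2} \left(- \frac{1}{2}\right) = - \frac{9}{16} - - \frac{101}{4} = - \frac{9}{16} + \frac{101}{4} = \frac{395}{16}$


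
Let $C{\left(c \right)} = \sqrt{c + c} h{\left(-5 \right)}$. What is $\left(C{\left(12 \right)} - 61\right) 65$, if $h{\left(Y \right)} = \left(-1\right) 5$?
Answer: $-3965 - 650 \sqrt{6} \approx -5557.2$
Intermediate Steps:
$h{\left(Y \right)} = -5$
$C{\left(c \right)} = - 5 \sqrt{2} \sqrt{c}$ ($C{\left(c \right)} = \sqrt{c + c} \left(-5\right) = \sqrt{2 c} \left(-5\right) = \sqrt{2} \sqrt{c} \left(-5\right) = - 5 \sqrt{2} \sqrt{c}$)
$\left(C{\left(12 \right)} - 61\right) 65 = \left(- 5 \sqrt{2} \sqrt{12} - 61\right) 65 = \left(- 5 \sqrt{2} \cdot 2 \sqrt{3} - 61\right) 65 = \left(- 10 \sqrt{6} - 61\right) 65 = \left(-61 - 10 \sqrt{6}\right) 65 = -3965 - 650 \sqrt{6}$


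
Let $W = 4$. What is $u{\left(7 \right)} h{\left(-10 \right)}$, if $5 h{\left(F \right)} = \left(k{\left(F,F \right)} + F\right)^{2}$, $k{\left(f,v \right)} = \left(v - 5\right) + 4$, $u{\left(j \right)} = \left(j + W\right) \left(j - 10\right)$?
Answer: $- \frac{14553}{5} \approx -2910.6$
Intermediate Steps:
$u{\left(j \right)} = \left(-10 + j\right) \left(4 + j\right)$ ($u{\left(j \right)} = \left(j + 4\right) \left(j - 10\right) = \left(4 + j\right) \left(-10 + j\right) = \left(-10 + j\right) \left(4 + j\right)$)
$k{\left(f,v \right)} = -1 + v$ ($k{\left(f,v \right)} = \left(-5 + v\right) + 4 = -1 + v$)
$h{\left(F \right)} = \frac{\left(-1 + 2 F\right)^{2}}{5}$ ($h{\left(F \right)} = \frac{\left(\left(-1 + F\right) + F\right)^{2}}{5} = \frac{\left(-1 + 2 F\right)^{2}}{5}$)
$u{\left(7 \right)} h{\left(-10 \right)} = \left(-40 + 7^{2} - 42\right) \frac{\left(-1 + 2 \left(-10\right)\right)^{2}}{5} = \left(-40 + 49 - 42\right) \frac{\left(-1 - 20\right)^{2}}{5} = - 33 \frac{\left(-21\right)^{2}}{5} = - 33 \cdot \frac{1}{5} \cdot 441 = \left(-33\right) \frac{441}{5} = - \frac{14553}{5}$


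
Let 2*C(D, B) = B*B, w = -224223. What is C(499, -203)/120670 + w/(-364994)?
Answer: 1115403493/1420768580 ≈ 0.78507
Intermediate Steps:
C(D, B) = B²/2 (C(D, B) = (B*B)/2 = B²/2)
C(499, -203)/120670 + w/(-364994) = ((½)*(-203)²)/120670 - 224223/(-364994) = ((½)*41209)*(1/120670) - 224223*(-1/364994) = (41209/2)*(1/120670) + 7233/11774 = 41209/241340 + 7233/11774 = 1115403493/1420768580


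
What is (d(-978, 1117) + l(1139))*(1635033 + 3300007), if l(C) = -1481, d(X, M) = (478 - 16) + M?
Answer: 483633920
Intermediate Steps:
d(X, M) = 462 + M
(d(-978, 1117) + l(1139))*(1635033 + 3300007) = ((462 + 1117) - 1481)*(1635033 + 3300007) = (1579 - 1481)*4935040 = 98*4935040 = 483633920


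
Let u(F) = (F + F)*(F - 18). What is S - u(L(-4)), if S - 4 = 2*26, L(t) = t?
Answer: -120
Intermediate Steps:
u(F) = 2*F*(-18 + F) (u(F) = (2*F)*(-18 + F) = 2*F*(-18 + F))
S = 56 (S = 4 + 2*26 = 4 + 52 = 56)
S - u(L(-4)) = 56 - 2*(-4)*(-18 - 4) = 56 - 2*(-4)*(-22) = 56 - 1*176 = 56 - 176 = -120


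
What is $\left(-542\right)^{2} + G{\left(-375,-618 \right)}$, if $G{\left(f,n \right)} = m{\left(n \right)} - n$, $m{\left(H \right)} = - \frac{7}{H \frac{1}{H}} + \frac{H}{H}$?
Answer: $294376$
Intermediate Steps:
$m{\left(H \right)} = -6$ ($m{\left(H \right)} = - \frac{7}{1} + 1 = \left(-7\right) 1 + 1 = -7 + 1 = -6$)
$G{\left(f,n \right)} = -6 - n$
$\left(-542\right)^{2} + G{\left(-375,-618 \right)} = \left(-542\right)^{2} - -612 = 293764 + \left(-6 + 618\right) = 293764 + 612 = 294376$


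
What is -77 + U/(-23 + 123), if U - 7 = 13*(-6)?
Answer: -7771/100 ≈ -77.710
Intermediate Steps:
U = -71 (U = 7 + 13*(-6) = 7 - 78 = -71)
-77 + U/(-23 + 123) = -77 - 71/(-23 + 123) = -77 - 71/100 = -7771/100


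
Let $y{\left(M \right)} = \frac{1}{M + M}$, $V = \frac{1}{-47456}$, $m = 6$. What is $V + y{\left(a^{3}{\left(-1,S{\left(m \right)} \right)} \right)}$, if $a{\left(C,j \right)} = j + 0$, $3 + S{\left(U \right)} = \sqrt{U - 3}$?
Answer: $- \frac{5933}{47456} - \frac{5 \sqrt{3}}{72} \approx -0.2453$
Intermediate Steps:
$S{\left(U \right)} = -3 + \sqrt{-3 + U}$ ($S{\left(U \right)} = -3 + \sqrt{U - 3} = -3 + \sqrt{-3 + U}$)
$a{\left(C,j \right)} = j$
$V = - \frac{1}{47456} \approx -2.1072 \cdot 10^{-5}$
$y{\left(M \right)} = \frac{1}{2 M}$
$V + y{\left(a^{3}{\left(-1,S{\left(m \right)} \right)} \right)} = - \frac{1}{47456} + \frac{1}{2 \left(-3 + \sqrt{-3 + 6}\right)^{3}} = - \frac{1}{47456} + \frac{1}{2 \left(-3 + \sqrt{3}\right)^{3}}$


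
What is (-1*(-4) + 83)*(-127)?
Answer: -11049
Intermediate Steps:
(-1*(-4) + 83)*(-127) = (4 + 83)*(-127) = 87*(-127) = -11049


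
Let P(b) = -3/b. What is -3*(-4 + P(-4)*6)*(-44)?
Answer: 66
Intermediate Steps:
-3*(-4 + P(-4)*6)*(-44) = -3*(-4 - 3/(-4)*6)*(-44) = -3*(-4 - 3*(-¼)*6)*(-44) = -3*(-4 + (¾)*6)*(-44) = -3*(-4 + 9/2)*(-44) = -3*½*(-44) = -3/2*(-44) = 66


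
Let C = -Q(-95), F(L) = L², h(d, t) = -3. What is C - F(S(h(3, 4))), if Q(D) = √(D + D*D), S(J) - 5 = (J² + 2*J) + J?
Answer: -25 - √8930 ≈ -119.50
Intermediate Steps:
S(J) = 5 + J² + 3*J (S(J) = 5 + ((J² + 2*J) + J) = 5 + (J² + 3*J) = 5 + J² + 3*J)
Q(D) = √(D + D²)
C = -√8930 (C = -√(-95*(1 - 95)) = -√(-95*(-94)) = -√8930 ≈ -94.499)
C - F(S(h(3, 4))) = -√8930 - (5 + (-3)² + 3*(-3))² = -√8930 - (5 + 9 - 9)² = -√8930 - 1*5² = -√8930 - 1*25 = -√8930 - 25 = -25 - √8930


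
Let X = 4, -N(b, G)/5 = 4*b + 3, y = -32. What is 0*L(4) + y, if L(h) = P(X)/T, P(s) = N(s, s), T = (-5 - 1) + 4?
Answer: -32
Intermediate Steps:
N(b, G) = -15 - 20*b (N(b, G) = -5*(4*b + 3) = -5*(3 + 4*b) = -15 - 20*b)
T = -2 (T = -6 + 4 = -2)
P(s) = -15 - 20*s
L(h) = 95/2 (L(h) = (-15 - 20*4)/(-2) = (-15 - 80)*(-½) = -95*(-½) = 95/2)
0*L(4) + y = 0*(95/2) - 32 = 0 - 32 = -32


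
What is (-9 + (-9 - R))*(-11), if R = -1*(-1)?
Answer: 209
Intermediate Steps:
R = 1
(-9 + (-9 - R))*(-11) = (-9 + (-9 - 1*1))*(-11) = (-9 + (-9 - 1))*(-11) = (-9 - 10)*(-11) = -19*(-11) = 209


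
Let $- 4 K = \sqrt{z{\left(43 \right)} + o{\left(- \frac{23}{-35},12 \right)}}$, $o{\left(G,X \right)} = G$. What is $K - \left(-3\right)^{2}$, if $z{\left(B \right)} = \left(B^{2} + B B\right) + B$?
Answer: $-9 - \frac{\sqrt{4583530}}{140} \approx -24.292$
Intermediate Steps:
$z{\left(B \right)} = B + 2 B^{2}$ ($z{\left(B \right)} = \left(B^{2} + B^{2}\right) + B = 2 B^{2} + B = B + 2 B^{2}$)
$K = - \frac{\sqrt{4583530}}{140}$ ($K = - \frac{\sqrt{43 \left(1 + 2 \cdot 43\right) - \frac{23}{-35}}}{4} = - \frac{\sqrt{43 \left(1 + 86\right) - - \frac{23}{35}}}{4} = - \frac{\sqrt{43 \cdot 87 + \frac{23}{35}}}{4} = - \frac{\sqrt{3741 + \frac{23}{35}}}{4} = - \frac{\sqrt{\frac{130958}{35}}}{4} = - \frac{\frac{1}{35} \sqrt{4583530}}{4} = - \frac{\sqrt{4583530}}{140} \approx -15.292$)
$K - \left(-3\right)^{2} = - \frac{\sqrt{4583530}}{140} - \left(-3\right)^{2} = - \frac{\sqrt{4583530}}{140} - 9 = -9 - \frac{\sqrt{4583530}}{140}$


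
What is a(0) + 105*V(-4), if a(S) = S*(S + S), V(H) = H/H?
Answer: 105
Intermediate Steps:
V(H) = 1
a(S) = 2*S**2 (a(S) = S*(2*S) = 2*S**2)
a(0) + 105*V(-4) = 2*0**2 + 105*1 = 2*0 + 105 = 0 + 105 = 105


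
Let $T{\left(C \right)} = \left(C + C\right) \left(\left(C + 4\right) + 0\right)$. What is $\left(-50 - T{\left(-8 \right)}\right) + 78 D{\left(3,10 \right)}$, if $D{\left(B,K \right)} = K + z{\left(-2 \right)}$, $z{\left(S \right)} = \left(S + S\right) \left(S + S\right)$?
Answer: $1914$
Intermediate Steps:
$z{\left(S \right)} = 4 S^{2}$ ($z{\left(S \right)} = 2 S 2 S = 4 S^{2}$)
$T{\left(C \right)} = 2 C \left(4 + C\right)$ ($T{\left(C \right)} = 2 C \left(\left(4 + C\right) + 0\right) = 2 C \left(4 + C\right)$)
$D{\left(B,K \right)} = 16 + K$ ($D{\left(B,K \right)} = K + 4 \left(-2\right)^{2} = K + 4 \cdot 4 = K + 16 = 16 + K$)
$\left(-50 - T{\left(-8 \right)}\right) + 78 D{\left(3,10 \right)} = \left(-50 - 2 \left(-8\right) \left(4 - 8\right)\right) + 78 \left(16 + 10\right) = \left(-50 - 2 \left(-8\right) \left(-4\right)\right) + 78 \cdot 26 = \left(-50 - 64\right) + 2028 = -114 + 2028 = 1914$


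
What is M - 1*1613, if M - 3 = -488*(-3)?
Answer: -146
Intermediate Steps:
M = 1467 (M = 3 - 488*(-3) = 3 - 244*(-6) = 3 + 1464 = 1467)
M - 1*1613 = 1467 - 1*1613 = 1467 - 1613 = -146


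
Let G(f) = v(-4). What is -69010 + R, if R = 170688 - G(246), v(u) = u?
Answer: 101682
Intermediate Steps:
G(f) = -4
R = 170692 (R = 170688 - 1*(-4) = 170688 + 4 = 170692)
-69010 + R = -69010 + 170692 = 101682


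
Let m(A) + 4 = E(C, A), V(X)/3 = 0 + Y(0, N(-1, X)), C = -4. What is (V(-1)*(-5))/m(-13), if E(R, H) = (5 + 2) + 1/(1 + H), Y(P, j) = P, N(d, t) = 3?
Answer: 0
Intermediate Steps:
V(X) = 0 (V(X) = 3*(0 + 0) = 3*0 = 0)
E(R, H) = 7 + 1/(1 + H)
m(A) = -4 + (8 + 7*A)/(1 + A)
(V(-1)*(-5))/m(-13) = (0*(-5))/(((4 + 3*(-13))/(1 - 13))) = 0/(((4 - 39)/(-12))) = 0/((-1/12*(-35))) = 0/(35/12) = 0*(12/35) = 0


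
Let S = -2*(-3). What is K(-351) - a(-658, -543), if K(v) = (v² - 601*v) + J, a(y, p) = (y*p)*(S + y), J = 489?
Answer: 233290329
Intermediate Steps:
S = 6
a(y, p) = p*y*(6 + y) (a(y, p) = (y*p)*(6 + y) = (p*y)*(6 + y) = p*y*(6 + y))
K(v) = 489 + v² - 601*v (K(v) = (v² - 601*v) + 489 = 489 + v² - 601*v)
K(-351) - a(-658, -543) = (489 + (-351)² - 601*(-351)) - (-543)*(-658)*(6 - 658) = (489 + 123201 + 210951) - (-543)*(-658)*(-652) = 334641 - 1*(-232955688) = 334641 + 232955688 = 233290329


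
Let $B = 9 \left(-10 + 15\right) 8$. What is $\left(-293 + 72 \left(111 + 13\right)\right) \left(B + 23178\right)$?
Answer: $203250630$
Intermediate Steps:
$B = 360$ ($B = 9 \cdot 5 \cdot 8 = 45 \cdot 8 = 360$)
$\left(-293 + 72 \left(111 + 13\right)\right) \left(B + 23178\right) = \left(-293 + 72 \left(111 + 13\right)\right) \left(360 + 23178\right) = \left(-293 + 72 \cdot 124\right) 23538 = \left(-293 + 8928\right) 23538 = 8635 \cdot 23538 = 203250630$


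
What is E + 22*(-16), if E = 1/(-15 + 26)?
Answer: -3871/11 ≈ -351.91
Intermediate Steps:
E = 1/11 ≈ 0.090909
E + 22*(-16) = 1/11 + 22*(-16) = 1/11 - 352 = -3871/11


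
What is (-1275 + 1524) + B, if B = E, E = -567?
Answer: -318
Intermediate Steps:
B = -567
(-1275 + 1524) + B = (-1275 + 1524) - 567 = 249 - 567 = -318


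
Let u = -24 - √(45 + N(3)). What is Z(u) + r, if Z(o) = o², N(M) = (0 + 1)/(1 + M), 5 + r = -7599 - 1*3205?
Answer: -40751/4 + 24*√181 ≈ -9864.9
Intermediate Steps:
r = -10809 (r = -5 + (-7599 - 1*3205) = -5 + (-7599 - 3205) = -5 - 10804 = -10809)
N(M) = 1/(1 + M)
u = -24 - √181/2 (u = -24 - √(45 + 1/(1 + 3)) = -24 - √(45 + 1/4) = -24 - √(45 + ¼) = -24 - √(181/4) = -24 - √181/2 ≈ -30.727)
Z(u) + r = (-24 - √181/2)² - 10809 = -10809 + (-24 - √181/2)²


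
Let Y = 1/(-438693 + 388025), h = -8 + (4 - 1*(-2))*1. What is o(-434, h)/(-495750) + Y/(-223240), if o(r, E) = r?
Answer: 490902845063/560748988164000 ≈ 0.00087544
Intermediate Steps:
h = -2 (h = -8 + (4 + 2)*1 = -8 + 6*1 = -8 + 6 = -2)
Y = -1/50668 (Y = 1/(-50668) = -1/50668 ≈ -1.9736e-5)
o(-434, h)/(-495750) + Y/(-223240) = -434/(-495750) - 1/50668/(-223240) = -434*(-1/495750) - 1/50668*(-1/223240) = 217/247875 + 1/11311124320 = 490902845063/560748988164000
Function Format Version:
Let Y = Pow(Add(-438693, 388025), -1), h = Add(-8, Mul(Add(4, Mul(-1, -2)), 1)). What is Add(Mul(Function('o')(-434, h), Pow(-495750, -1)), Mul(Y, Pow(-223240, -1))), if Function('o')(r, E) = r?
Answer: Rational(490902845063, 560748988164000) ≈ 0.00087544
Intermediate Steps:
h = -2 (h = Add(-8, Mul(Add(4, 2), 1)) = Add(-8, Mul(6, 1)) = Add(-8, 6) = -2)
Y = Rational(-1, 50668) (Y = Pow(-50668, -1) = Rational(-1, 50668) ≈ -1.9736e-5)
Add(Mul(Function('o')(-434, h), Pow(-495750, -1)), Mul(Y, Pow(-223240, -1))) = Add(Mul(-434, Pow(-495750, -1)), Mul(Rational(-1, 50668), Pow(-223240, -1))) = Add(Mul(-434, Rational(-1, 495750)), Mul(Rational(-1, 50668), Rational(-1, 223240))) = Add(Rational(217, 247875), Rational(1, 11311124320)) = Rational(490902845063, 560748988164000)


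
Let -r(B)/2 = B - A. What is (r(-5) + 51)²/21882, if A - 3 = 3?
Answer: 5329/21882 ≈ 0.24353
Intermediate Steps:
A = 6 (A = 3 + 3 = 6)
r(B) = 12 - 2*B (r(B) = -2*(B - 1*6) = -2*(B - 6) = -2*(-6 + B) = 12 - 2*B)
(r(-5) + 51)²/21882 = ((12 - 2*(-5)) + 51)²/21882 = ((12 + 10) + 51)²*(1/21882) = (22 + 51)²*(1/21882) = 73²*(1/21882) = 5329*(1/21882) = 5329/21882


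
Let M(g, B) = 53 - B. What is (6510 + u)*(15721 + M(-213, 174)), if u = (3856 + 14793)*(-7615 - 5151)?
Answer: -3713839334400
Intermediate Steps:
u = -238073134 (u = 18649*(-12766) = -238073134)
(6510 + u)*(15721 + M(-213, 174)) = (6510 - 238073134)*(15721 + (53 - 1*174)) = -238066624*(15721 + (53 - 174)) = -238066624*(15721 - 121) = -238066624*15600 = -3713839334400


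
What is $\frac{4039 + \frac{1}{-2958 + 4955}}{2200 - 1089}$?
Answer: $\frac{8065884}{2218667} \approx 3.6355$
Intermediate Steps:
$\frac{4039 + \frac{1}{-2958 + 4955}}{2200 - 1089} = \frac{4039 + \frac{1}{1997}}{1111} = \left(4039 + \frac{1}{1997}\right) \frac{1}{1111} = \frac{8065884}{1997} \cdot \frac{1}{1111} = \frac{8065884}{2218667}$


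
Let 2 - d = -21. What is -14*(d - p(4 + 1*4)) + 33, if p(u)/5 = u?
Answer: 271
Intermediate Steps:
p(u) = 5*u
d = 23 (d = 2 - 1*(-21) = 2 + 21 = 23)
-14*(d - p(4 + 1*4)) + 33 = -14*(23 - 5*(4 + 1*4)) + 33 = -14*(23 - 5*(4 + 4)) + 33 = -14*(23 - 5*8) + 33 = -14*(23 - 1*40) + 33 = -14*(23 - 40) + 33 = -14*(-17) + 33 = 238 + 33 = 271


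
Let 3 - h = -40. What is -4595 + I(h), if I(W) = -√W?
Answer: -4595 - √43 ≈ -4601.6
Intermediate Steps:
h = 43 (h = 3 - 1*(-40) = 3 + 40 = 43)
-4595 + I(h) = -4595 - √43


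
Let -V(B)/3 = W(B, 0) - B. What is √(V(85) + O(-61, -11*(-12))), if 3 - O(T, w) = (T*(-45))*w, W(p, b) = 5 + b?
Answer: 3*I*√40233 ≈ 601.75*I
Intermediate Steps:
V(B) = -15 + 3*B (V(B) = -3*((5 + 0) - B) = -3*(5 - B) = -15 + 3*B)
O(T, w) = 3 + 45*T*w (O(T, w) = 3 - T*(-45)*w = 3 - (-45*T)*w = 3 - (-45)*T*w = 3 + 45*T*w)
√(V(85) + O(-61, -11*(-12))) = √((-15 + 3*85) + (3 + 45*(-61)*(-11*(-12)))) = √((-15 + 255) + (3 + 45*(-61)*132)) = √(240 + (3 - 362340)) = √(240 - 362337) = √(-362097) = 3*I*√40233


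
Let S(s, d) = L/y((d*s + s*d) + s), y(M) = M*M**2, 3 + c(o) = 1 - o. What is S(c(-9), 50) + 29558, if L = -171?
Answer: 10445597476423/353393243 ≈ 29558.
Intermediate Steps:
c(o) = -2 - o (c(o) = -3 + (1 - o) = -2 - o)
y(M) = M**3
S(s, d) = -171/(s + 2*d*s)**3 (S(s, d) = -171/((d*s + s*d) + s)**3 = -171/((d*s + d*s) + s)**3 = -171/(2*d*s + s)**3 = -171/(s + 2*d*s)**3)
S(c(-9), 50) + 29558 = -171/((-2 - 1*(-9))**3*(1 + 2*50)**3) + 29558 = -171/((-2 + 9)**3*(1 + 100)**3) + 29558 = -171/(7**3*101**3) + 29558 = -171*1/343*1/1030301 + 29558 = -171/353393243 + 29558 = 10445597476423/353393243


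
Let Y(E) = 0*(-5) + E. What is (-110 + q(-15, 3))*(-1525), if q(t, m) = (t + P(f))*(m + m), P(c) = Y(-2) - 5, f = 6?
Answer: 369050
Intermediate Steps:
Y(E) = E (Y(E) = 0 + E = E)
P(c) = -7 (P(c) = -2 - 5 = -7)
q(t, m) = 2*m*(-7 + t) (q(t, m) = (t - 7)*(m + m) = (-7 + t)*(2*m) = 2*m*(-7 + t))
(-110 + q(-15, 3))*(-1525) = (-110 + 2*3*(-7 - 15))*(-1525) = (-110 + 2*3*(-22))*(-1525) = (-110 - 132)*(-1525) = -242*(-1525) = 369050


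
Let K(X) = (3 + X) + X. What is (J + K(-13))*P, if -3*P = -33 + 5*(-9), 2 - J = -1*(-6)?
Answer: -702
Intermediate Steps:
K(X) = 3 + 2*X
J = -4 (J = 2 - (-1)*(-6) = 2 - 1*6 = 2 - 6 = -4)
P = 26 (P = -(-33 + 5*(-9))/3 = -(-33 - 45)/3 = -⅓*(-78) = 26)
(J + K(-13))*P = (-4 + (3 + 2*(-13)))*26 = (-4 + (3 - 26))*26 = (-4 - 23)*26 = -27*26 = -702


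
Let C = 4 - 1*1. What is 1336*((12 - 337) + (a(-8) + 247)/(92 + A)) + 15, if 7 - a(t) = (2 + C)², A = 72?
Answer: -17725099/41 ≈ -4.3232e+5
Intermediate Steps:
C = 3 (C = 4 - 1 = 3)
a(t) = -18 (a(t) = 7 - (2 + 3)² = 7 - 1*5² = 7 - 1*25 = 7 - 25 = -18)
1336*((12 - 337) + (a(-8) + 247)/(92 + A)) + 15 = 1336*((12 - 337) + (-18 + 247)/(92 + 72)) + 15 = 1336*(-325 + 229/164) + 15 = 1336*(-53071/164) + 15 = -17725714/41 + 15 = -17725099/41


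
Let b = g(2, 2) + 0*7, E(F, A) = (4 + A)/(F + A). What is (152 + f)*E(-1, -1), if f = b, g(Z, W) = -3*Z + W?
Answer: -222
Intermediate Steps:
E(F, A) = (4 + A)/(A + F)
g(Z, W) = W - 3*Z
b = -4 (b = (2 - 3*2) + 0*7 = (2 - 6) + 0 = -4 + 0 = -4)
f = -4
(152 + f)*E(-1, -1) = (152 - 4)*((4 - 1)/(-1 - 1)) = 148*(3/(-2)) = 148*(-1/2*3) = 148*(-3/2) = -222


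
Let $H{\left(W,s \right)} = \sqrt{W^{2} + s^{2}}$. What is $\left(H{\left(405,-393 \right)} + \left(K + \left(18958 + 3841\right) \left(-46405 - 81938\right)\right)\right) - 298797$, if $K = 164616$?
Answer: $-2926226238 + 3 \sqrt{35386} \approx -2.9262 \cdot 10^{9}$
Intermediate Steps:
$\left(H{\left(405,-393 \right)} + \left(K + \left(18958 + 3841\right) \left(-46405 - 81938\right)\right)\right) - 298797 = \left(\sqrt{405^{2} + \left(-393\right)^{2}} + \left(164616 + \left(18958 + 3841\right) \left(-46405 - 81938\right)\right)\right) - 298797 = \left(\sqrt{164025 + 154449} + \left(164616 + 22799 \left(-128343\right)\right)\right) - 298797 = \left(\sqrt{318474} + \left(164616 - 2926092057\right)\right) - 298797 = \left(3 \sqrt{35386} - 2925927441\right) - 298797 = \left(-2925927441 + 3 \sqrt{35386}\right) - 298797 = -2926226238 + 3 \sqrt{35386}$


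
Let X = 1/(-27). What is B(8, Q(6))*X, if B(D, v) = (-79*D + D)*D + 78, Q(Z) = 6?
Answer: 182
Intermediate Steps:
B(D, v) = 78 - 78*D**2 (B(D, v) = (-78*D)*D + 78 = -78*D**2 + 78 = 78 - 78*D**2)
X = -1/27 ≈ -0.037037
B(8, Q(6))*X = (78 - 78*8**2)*(-1/27) = (78 - 78*64)*(-1/27) = (78 - 4992)*(-1/27) = -4914*(-1/27) = 182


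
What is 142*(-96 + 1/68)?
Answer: -463417/34 ≈ -13630.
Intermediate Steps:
142*(-96 + 1/68) = 142*(-6527/68) = -463417/34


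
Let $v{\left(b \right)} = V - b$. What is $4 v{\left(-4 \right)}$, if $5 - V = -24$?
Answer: $132$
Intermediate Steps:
$V = 29$ ($V = 5 - -24 = 5 + 24 = 29$)
$v{\left(b \right)} = 29 - b$
$4 v{\left(-4 \right)} = 4 \left(29 - -4\right) = 4 \left(29 + 4\right) = 4 \cdot 33 = 132$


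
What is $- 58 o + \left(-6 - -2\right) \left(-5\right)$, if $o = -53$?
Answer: $3094$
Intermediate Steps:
$- 58 o + \left(-6 - -2\right) \left(-5\right) = \left(-58\right) \left(-53\right) + \left(-6 - -2\right) \left(-5\right) = 3074 + \left(-6 + 2\right) \left(-5\right) = 3074 - -20 = 3074 + 20 = 3094$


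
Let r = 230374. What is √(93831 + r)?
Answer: √324205 ≈ 569.39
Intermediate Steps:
√(93831 + r) = √(93831 + 230374) = √324205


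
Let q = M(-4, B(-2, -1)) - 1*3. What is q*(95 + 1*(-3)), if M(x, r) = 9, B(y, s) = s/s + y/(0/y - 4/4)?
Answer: 552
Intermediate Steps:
B(y, s) = 1 - y (B(y, s) = 1 + y/(0 - 4*¼) = 1 + y/(0 - 1) = 1 + y/(-1) = 1 + y*(-1) = 1 - y)
q = 6 (q = 9 - 1*3 = 9 - 3 = 6)
q*(95 + 1*(-3)) = 6*(95 + 1*(-3)) = 6*(95 - 3) = 6*92 = 552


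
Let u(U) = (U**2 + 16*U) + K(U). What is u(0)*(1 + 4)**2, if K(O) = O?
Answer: 0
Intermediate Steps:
u(U) = U**2 + 17*U (u(U) = (U**2 + 16*U) + U = U**2 + 17*U)
u(0)*(1 + 4)**2 = (0*(17 + 0))*(1 + 4)**2 = (0*17)*5**2 = 0*25 = 0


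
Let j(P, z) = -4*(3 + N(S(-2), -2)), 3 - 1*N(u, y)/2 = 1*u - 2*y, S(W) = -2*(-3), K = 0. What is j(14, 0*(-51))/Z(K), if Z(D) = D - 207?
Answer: -44/207 ≈ -0.21256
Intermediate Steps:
S(W) = 6
Z(D) = -207 + D
N(u, y) = 6 - 2*u + 4*y (N(u, y) = 6 - 2*(1*u - 2*y) = 6 - 2*(u - 2*y) = 6 + (-2*u + 4*y) = 6 - 2*u + 4*y)
j(P, z) = 44 (j(P, z) = -4*(3 + (6 - 2*6 + 4*(-2))) = -4*(3 + (6 - 12 - 8)) = -4*(3 - 14) = -4*(-11) = 44)
j(14, 0*(-51))/Z(K) = 44/(-207 + 0) = 44/(-207) = 44*(-1/207) = -44/207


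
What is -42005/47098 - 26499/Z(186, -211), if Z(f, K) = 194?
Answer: -314049718/2284253 ≈ -137.48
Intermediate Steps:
-42005/47098 - 26499/Z(186, -211) = -42005/47098 - 26499/194 = -314049718/2284253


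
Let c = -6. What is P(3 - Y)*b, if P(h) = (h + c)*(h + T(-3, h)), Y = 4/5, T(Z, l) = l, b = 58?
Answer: -24244/25 ≈ -969.76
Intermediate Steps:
Y = 4/5 (Y = 4*(1/5) = 4/5 ≈ 0.80000)
P(h) = 2*h*(-6 + h) (P(h) = (h - 6)*(h + h) = (-6 + h)*(2*h) = 2*h*(-6 + h))
P(3 - Y)*b = (2*(3 - 1*4/5)*(-6 + (3 - 1*4/5)))*58 = (2*(3 - 4/5)*(-6 + (3 - 4/5)))*58 = (2*(11/5)*(-6 + 11/5))*58 = (2*(11/5)*(-19/5))*58 = -418/25*58 = -24244/25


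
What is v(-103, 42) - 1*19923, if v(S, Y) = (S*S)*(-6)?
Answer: -83577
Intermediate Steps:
v(S, Y) = -6*S**2 (v(S, Y) = S**2*(-6) = -6*S**2)
v(-103, 42) - 1*19923 = -6*(-103)**2 - 1*19923 = -6*10609 - 19923 = -63654 - 19923 = -83577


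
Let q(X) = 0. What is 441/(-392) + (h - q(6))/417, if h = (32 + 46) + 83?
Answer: -2465/3336 ≈ -0.73891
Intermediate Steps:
h = 161 (h = 78 + 83 = 161)
441/(-392) + (h - q(6))/417 = 441/(-392) + (161 - 1*0)/417 = 441*(-1/392) + (161 + 0)*(1/417) = -9/8 + 161*(1/417) = -9/8 + 161/417 = -2465/3336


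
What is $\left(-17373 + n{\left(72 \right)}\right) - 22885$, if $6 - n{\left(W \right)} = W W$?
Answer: $-45436$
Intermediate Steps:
$n{\left(W \right)} = 6 - W^{2}$ ($n{\left(W \right)} = 6 - W W = 6 - W^{2}$)
$\left(-17373 + n{\left(72 \right)}\right) - 22885 = \left(-17373 + \left(6 - 72^{2}\right)\right) - 22885 = \left(-17373 + \left(6 - 5184\right)\right) - 22885 = \left(-17373 - 5178\right) - 22885 = -22551 - 22885 = -45436$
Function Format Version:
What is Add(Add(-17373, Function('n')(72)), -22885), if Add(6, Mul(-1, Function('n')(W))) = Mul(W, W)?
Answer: -45436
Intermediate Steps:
Function('n')(W) = Add(6, Mul(-1, Pow(W, 2))) (Function('n')(W) = Add(6, Mul(-1, Mul(W, W))) = Add(6, Mul(-1, Pow(W, 2))))
Add(Add(-17373, Function('n')(72)), -22885) = Add(Add(-17373, Add(6, Mul(-1, Pow(72, 2)))), -22885) = Add(Add(-17373, Add(6, Mul(-1, 5184))), -22885) = Add(Add(-17373, Add(6, -5184)), -22885) = Add(Add(-17373, -5178), -22885) = Add(-22551, -22885) = -45436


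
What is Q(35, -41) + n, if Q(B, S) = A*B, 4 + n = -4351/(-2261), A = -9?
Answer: -37732/119 ≈ -317.08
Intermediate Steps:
n = -247/119 (n = -4 - 4351/(-2261) = -4 - 4351*(-1/2261) = -4 + 229/119 = -247/119 ≈ -2.0756)
Q(B, S) = -9*B
Q(35, -41) + n = -9*35 - 247/119 = -315 - 247/119 = -37732/119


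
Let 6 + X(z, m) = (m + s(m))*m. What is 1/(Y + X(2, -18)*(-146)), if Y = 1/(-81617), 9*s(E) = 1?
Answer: -81617/3765481913 ≈ -2.1675e-5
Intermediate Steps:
s(E) = 1/9 (s(E) = (1/9)*1 = 1/9)
X(z, m) = -6 + m*(1/9 + m) (X(z, m) = -6 + (m + 1/9)*m = -6 + (1/9 + m)*m = -6 + m*(1/9 + m))
Y = -1/81617 ≈ -1.2252e-5
1/(Y + X(2, -18)*(-146)) = 1/(-1/81617 + (-6 + (-18)**2 + (1/9)*(-18))*(-146)) = 1/(-1/81617 + (-6 + 324 - 2)*(-146)) = 1/(-1/81617 + 316*(-146)) = 1/(-1/81617 - 46136) = 1/(-3765481913/81617) = -81617/3765481913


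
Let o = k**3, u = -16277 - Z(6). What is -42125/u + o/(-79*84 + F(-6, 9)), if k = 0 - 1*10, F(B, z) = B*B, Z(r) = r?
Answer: 1471540/537339 ≈ 2.7386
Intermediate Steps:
F(B, z) = B**2
k = -10 (k = 0 - 10 = -10)
u = -16283 (u = -16277 - 1*6 = -16277 - 6 = -16283)
o = -1000 (o = (-10)**3 = -1000)
-42125/u + o/(-79*84 + F(-6, 9)) = -42125/(-16283) - 1000/(-79*84 + (-6)**2) = -42125*(-1/16283) - 1000/(-6636 + 36) = 42125/16283 - 1000/(-6600) = 42125/16283 - 1000*(-1/6600) = 42125/16283 + 5/33 = 1471540/537339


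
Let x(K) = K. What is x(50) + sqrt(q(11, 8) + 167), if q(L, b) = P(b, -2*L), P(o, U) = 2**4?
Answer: 50 + sqrt(183) ≈ 63.528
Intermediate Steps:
P(o, U) = 16
q(L, b) = 16
x(50) + sqrt(q(11, 8) + 167) = 50 + sqrt(16 + 167) = 50 + sqrt(183)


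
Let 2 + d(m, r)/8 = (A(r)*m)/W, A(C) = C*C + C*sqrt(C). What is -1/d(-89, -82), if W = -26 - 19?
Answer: -13462785/1449541286576 - 164205*I*sqrt(82)/1449541286576 ≈ -9.2876e-6 - 1.0258e-6*I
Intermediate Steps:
A(C) = C**2 + C**(3/2)
W = -45
d(m, r) = -16 - 8*m*(r**2 + r**(3/2))/45 (d(m, r) = -16 + 8*(((r**2 + r**(3/2))*m)/(-45)) = -16 + 8*((m*(r**2 + r**(3/2)))*(-1/45)) = -16 + 8*(-m*(r**2 + r**(3/2))/45) = -16 - 8*m*(r**2 + r**(3/2))/45)
-1/d(-89, -82) = -1/(-16 - 8/45*(-89)*((-82)**2 + (-82)**(3/2))) = -1/(-16 - 8/45*(-89)*(6724 - 82*I*sqrt(82))) = -1/(-16 + (4787488/45 - 58384*I*sqrt(82)/45)) = -1/(4786768/45 - 58384*I*sqrt(82)/45)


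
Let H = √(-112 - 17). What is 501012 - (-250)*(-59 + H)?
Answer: 486262 + 250*I*√129 ≈ 4.8626e+5 + 2839.5*I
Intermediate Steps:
H = I*√129 (H = √(-129) = I*√129 ≈ 11.358*I)
501012 - (-250)*(-59 + H) = 501012 - (-250)*(-59 + I*√129) = 501012 - (14750 - 250*I*√129) = 501012 + (-14750 + 250*I*√129) = 486262 + 250*I*√129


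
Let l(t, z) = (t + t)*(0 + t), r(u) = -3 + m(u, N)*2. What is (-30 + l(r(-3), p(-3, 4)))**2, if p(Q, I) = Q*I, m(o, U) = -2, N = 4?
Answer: 4624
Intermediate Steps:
p(Q, I) = I*Q
r(u) = -7 (r(u) = -3 - 2*2 = -3 - 4 = -7)
l(t, z) = 2*t**2 (l(t, z) = (2*t)*t = 2*t**2)
(-30 + l(r(-3), p(-3, 4)))**2 = (-30 + 2*(-7)**2)**2 = (-30 + 2*49)**2 = (-30 + 98)**2 = 68**2 = 4624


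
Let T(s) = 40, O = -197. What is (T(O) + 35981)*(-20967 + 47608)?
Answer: 959635461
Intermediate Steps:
(T(O) + 35981)*(-20967 + 47608) = (40 + 35981)*(-20967 + 47608) = 36021*26641 = 959635461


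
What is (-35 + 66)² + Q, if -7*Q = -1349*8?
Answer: 17519/7 ≈ 2502.7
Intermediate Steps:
Q = 10792/7 (Q = -(-1349)*8/7 = -⅐*(-10792) = 10792/7 ≈ 1541.7)
(-35 + 66)² + Q = (-35 + 66)² + 10792/7 = 31² + 10792/7 = 961 + 10792/7 = 17519/7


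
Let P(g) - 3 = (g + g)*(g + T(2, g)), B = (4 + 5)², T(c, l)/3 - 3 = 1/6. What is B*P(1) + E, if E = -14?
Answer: 1930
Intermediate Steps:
T(c, l) = 19/2 (T(c, l) = 9 + 3/6 = 9 + 3*(⅙) = 9 + ½ = 19/2)
B = 81 (B = 9² = 81)
P(g) = 3 + 2*g*(19/2 + g) (P(g) = 3 + (g + g)*(g + 19/2) = 3 + (2*g)*(19/2 + g) = 3 + 2*g*(19/2 + g))
B*P(1) + E = 81*(3 + 2*1² + 19*1) - 14 = 81*(3 + 2*1 + 19) - 14 = 81*(3 + 2 + 19) - 14 = 81*24 - 14 = 1944 - 14 = 1930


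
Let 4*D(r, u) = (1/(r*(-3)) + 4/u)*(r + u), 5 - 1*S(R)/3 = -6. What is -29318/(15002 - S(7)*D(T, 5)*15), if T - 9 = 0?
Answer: -175908/82081 ≈ -2.1431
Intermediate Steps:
T = 9 (T = 9 + 0 = 9)
S(R) = 33 (S(R) = 15 - 3*(-6) = 15 + 18 = 33)
D(r, u) = (r + u)*(4/u - 1/(3*r))/4 (D(r, u) = ((1/(r*(-3)) + 4/u)*(r + u))/4 = ((-1/3/r + 4/u)*(r + u))/4 = ((-1/(3*r) + 4/u)*(r + u))/4 = ((4/u - 1/(3*r))*(r + u))/4 = ((r + u)*(4/u - 1/(3*r)))/4 = (r + u)*(4/u - 1/(3*r))/4)
-29318/(15002 - S(7)*D(T, 5)*15) = -29318/(15002 - 33*(11/12 + 9/5 - 1/12*5/9)*15) = -29318/(15002 - 33*(11/12 + 9*(1/5) - 1/12*5*1/9)*15) = -29318/(15002 - 33*(11/12 + 9/5 - 5/108)*15) = -29318/(15002 - 33*(721/270)*15) = -29318/(15002 - 7931*15/90) = -29318/(15002 - 1*7931/6) = -29318/(15002 - 7931/6) = -29318/82081/6 = -29318*6/82081 = -175908/82081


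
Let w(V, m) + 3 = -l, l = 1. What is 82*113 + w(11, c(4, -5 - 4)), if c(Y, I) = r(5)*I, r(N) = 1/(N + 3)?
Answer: 9262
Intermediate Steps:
r(N) = 1/(3 + N)
c(Y, I) = I/8 (c(Y, I) = I/(3 + 5) = I/8)
w(V, m) = -4 (w(V, m) = -3 - 1*1 = -3 - 1 = -4)
82*113 + w(11, c(4, -5 - 4)) = 82*113 - 4 = 9266 - 4 = 9262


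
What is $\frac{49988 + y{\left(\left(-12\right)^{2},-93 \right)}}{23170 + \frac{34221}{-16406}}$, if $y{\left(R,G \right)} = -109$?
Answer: $\frac{818314874}{380092799} \approx 2.1529$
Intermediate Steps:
$\frac{49988 + y{\left(\left(-12\right)^{2},-93 \right)}}{23170 + \frac{34221}{-16406}} = \frac{49988 - 109}{23170 + \frac{34221}{-16406}} = \frac{49879}{23170 + 34221 \left(- \frac{1}{16406}\right)} = \frac{49879}{23170 - \frac{34221}{16406}} = \frac{49879}{\frac{380092799}{16406}} = 49879 \cdot \frac{16406}{380092799} = \frac{818314874}{380092799}$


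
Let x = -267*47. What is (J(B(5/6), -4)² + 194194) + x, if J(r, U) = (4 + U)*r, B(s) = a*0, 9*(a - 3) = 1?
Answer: 181645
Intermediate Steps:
a = 28/9 (a = 3 + (⅑)*1 = 3 + ⅑ = 28/9 ≈ 3.1111)
B(s) = 0 (B(s) = (28/9)*0 = 0)
J(r, U) = r*(4 + U)
x = -12549
(J(B(5/6), -4)² + 194194) + x = ((0*(4 - 4))² + 194194) - 12549 = ((0*0)² + 194194) - 12549 = (0² + 194194) - 12549 = (0 + 194194) - 12549 = 194194 - 12549 = 181645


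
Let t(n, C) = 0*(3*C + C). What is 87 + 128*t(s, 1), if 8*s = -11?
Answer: 87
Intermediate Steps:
s = -11/8 (s = (⅛)*(-11) = -11/8 ≈ -1.3750)
t(n, C) = 0 (t(n, C) = 0*(4*C) = 0)
87 + 128*t(s, 1) = 87 + 128*0 = 87 + 0 = 87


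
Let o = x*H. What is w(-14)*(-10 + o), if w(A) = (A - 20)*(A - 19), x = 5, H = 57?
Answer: 308550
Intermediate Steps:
o = 285 (o = 5*57 = 285)
w(A) = (-20 + A)*(-19 + A)
w(-14)*(-10 + o) = (380 + (-14)**2 - 39*(-14))*(-10 + 285) = (380 + 196 + 546)*275 = 1122*275 = 308550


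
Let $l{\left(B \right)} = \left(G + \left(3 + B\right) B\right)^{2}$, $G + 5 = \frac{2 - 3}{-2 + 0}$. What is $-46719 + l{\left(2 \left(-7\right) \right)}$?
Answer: $- \frac{97475}{4} \approx -24369.0$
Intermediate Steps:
$G = - \frac{9}{2}$ ($G = -5 + \frac{2 - 3}{-2 + 0} = -5 - \frac{1}{-2} = -5 - - \frac{1}{2} = -5 + \frac{1}{2} = - \frac{9}{2} \approx -4.5$)
$l{\left(B \right)} = \left(- \frac{9}{2} + B \left(3 + B\right)\right)^{2}$ ($l{\left(B \right)} = \left(- \frac{9}{2} + \left(3 + B\right) B\right)^{2} = \left(- \frac{9}{2} + B \left(3 + B\right)\right)^{2}$)
$-46719 + l{\left(2 \left(-7\right) \right)} = -46719 + \frac{\left(-9 + 2 \left(2 \left(-7\right)\right)^{2} + 6 \cdot 2 \left(-7\right)\right)^{2}}{4} = -46719 + \frac{\left(-9 + 2 \left(-14\right)^{2} + 6 \left(-14\right)\right)^{2}}{4} = -46719 + \frac{\left(-9 + 2 \cdot 196 - 84\right)^{2}}{4} = -46719 + \frac{\left(-9 + 392 - 84\right)^{2}}{4} = -46719 + \frac{299^{2}}{4} = -46719 + \frac{1}{4} \cdot 89401 = -46719 + \frac{89401}{4} = - \frac{97475}{4}$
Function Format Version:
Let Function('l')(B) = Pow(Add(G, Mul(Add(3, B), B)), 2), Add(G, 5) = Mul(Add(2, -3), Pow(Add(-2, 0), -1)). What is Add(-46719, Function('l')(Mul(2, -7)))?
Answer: Rational(-97475, 4) ≈ -24369.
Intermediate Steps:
G = Rational(-9, 2) (G = Add(-5, Mul(Add(2, -3), Pow(Add(-2, 0), -1))) = Add(-5, Mul(-1, Pow(-2, -1))) = Add(-5, Mul(-1, Rational(-1, 2))) = Add(-5, Rational(1, 2)) = Rational(-9, 2) ≈ -4.5000)
Function('l')(B) = Pow(Add(Rational(-9, 2), Mul(B, Add(3, B))), 2) (Function('l')(B) = Pow(Add(Rational(-9, 2), Mul(Add(3, B), B)), 2) = Pow(Add(Rational(-9, 2), Mul(B, Add(3, B))), 2))
Add(-46719, Function('l')(Mul(2, -7))) = Add(-46719, Mul(Rational(1, 4), Pow(Add(-9, Mul(2, Pow(Mul(2, -7), 2)), Mul(6, Mul(2, -7))), 2))) = Add(-46719, Mul(Rational(1, 4), Pow(Add(-9, Mul(2, Pow(-14, 2)), Mul(6, -14)), 2))) = Add(-46719, Mul(Rational(1, 4), Pow(Add(-9, Mul(2, 196), -84), 2))) = Add(-46719, Mul(Rational(1, 4), Pow(Add(-9, 392, -84), 2))) = Add(-46719, Mul(Rational(1, 4), Pow(299, 2))) = Add(-46719, Mul(Rational(1, 4), 89401)) = Add(-46719, Rational(89401, 4)) = Rational(-97475, 4)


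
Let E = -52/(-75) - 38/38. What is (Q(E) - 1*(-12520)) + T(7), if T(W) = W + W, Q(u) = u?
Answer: 940027/75 ≈ 12534.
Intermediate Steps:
E = -23/75 (E = -52*(-1/75) - 38*1/38 = 52/75 - 1 = -23/75 ≈ -0.30667)
T(W) = 2*W
(Q(E) - 1*(-12520)) + T(7) = (-23/75 - 1*(-12520)) + 2*7 = (-23/75 + 12520) + 14 = 938977/75 + 14 = 940027/75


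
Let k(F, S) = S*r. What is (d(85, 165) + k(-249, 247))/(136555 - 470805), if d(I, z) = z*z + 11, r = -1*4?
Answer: -13124/167125 ≈ -0.078528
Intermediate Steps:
r = -4
k(F, S) = -4*S (k(F, S) = S*(-4) = -4*S)
d(I, z) = 11 + z**2 (d(I, z) = z**2 + 11 = 11 + z**2)
(d(85, 165) + k(-249, 247))/(136555 - 470805) = ((11 + 165**2) - 4*247)/(136555 - 470805) = ((11 + 27225) - 988)/(-334250) = (27236 - 988)*(-1/334250) = 26248*(-1/334250) = -13124/167125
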